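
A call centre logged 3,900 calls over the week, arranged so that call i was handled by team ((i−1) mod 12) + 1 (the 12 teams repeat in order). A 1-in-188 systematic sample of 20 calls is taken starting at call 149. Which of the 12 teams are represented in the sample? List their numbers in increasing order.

Consecutive selections differ by k = 188, so their team numbers differ by 188 mod 12 = 8.
gcd(188, 12) = 4, so the sample visits 12/4 = 3 distinct residues mod 12.
Start 149 is team 5; the teams hit are 1, 5, 9.

1, 5, 9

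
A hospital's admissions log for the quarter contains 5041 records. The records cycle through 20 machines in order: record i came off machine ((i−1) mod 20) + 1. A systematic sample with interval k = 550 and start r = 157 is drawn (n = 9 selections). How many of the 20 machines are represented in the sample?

Consecutive selections differ by k = 550, so their machine numbers differ by 550 mod 20 = 10.
gcd(550, 20) = 10, so the sample visits 20/10 = 2 distinct residues mod 20.
Start 157 is machine 17; the machines hit are 7, 17.

2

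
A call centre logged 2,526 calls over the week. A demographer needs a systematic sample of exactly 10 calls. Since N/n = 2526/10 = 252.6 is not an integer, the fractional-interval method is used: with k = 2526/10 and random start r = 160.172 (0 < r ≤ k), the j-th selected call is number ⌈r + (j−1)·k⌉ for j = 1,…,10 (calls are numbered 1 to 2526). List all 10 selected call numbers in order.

161, 413, 666, 918, 1171, 1424, 1676, 1929, 2181, 2434

j=1: r + 0k = 160.172 → ⌈·⌉ = 161
j=2: r + 1k = 412.772 → ⌈·⌉ = 413
j=3: r + 2k = 665.372 → ⌈·⌉ = 666
j=4: r + 3k = 917.972 → ⌈·⌉ = 918
j=5: r + 4k = 1170.572 → ⌈·⌉ = 1171
j=6: r + 5k = 1423.172 → ⌈·⌉ = 1424
j=7: r + 6k = 1675.772 → ⌈·⌉ = 1676
j=8: r + 7k = 1928.372 → ⌈·⌉ = 1929
j=9: r + 8k = 2180.972 → ⌈·⌉ = 2181
j=10: r + 9k = 2433.572 → ⌈·⌉ = 2434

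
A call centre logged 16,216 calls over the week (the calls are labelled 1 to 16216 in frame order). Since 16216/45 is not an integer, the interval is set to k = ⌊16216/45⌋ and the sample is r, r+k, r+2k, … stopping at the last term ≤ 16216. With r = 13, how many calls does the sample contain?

k = ⌊16216/45⌋ = 360
Achieved size = ⌊(16216 − 13)/360⌋ + 1 = ⌊16203/360⌋ + 1 = 45 + 1 = 46
(last selection: 13 + 45×360 = 16213 ≤ 16216; next would be 16573 > 16216)

46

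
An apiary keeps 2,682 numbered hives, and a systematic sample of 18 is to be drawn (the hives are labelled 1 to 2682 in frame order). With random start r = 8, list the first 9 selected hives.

8, 157, 306, 455, 604, 753, 902, 1051, 1200

k = N/n = 2682/18 = 149
hive 1: 8
hive 2: 8 + 149 = 157
hive 3: 157 + 149 = 306
hive 4: 306 + 149 = 455
hive 5: 455 + 149 = 604
hive 6: 604 + 149 = 753
hive 7: 753 + 149 = 902
hive 8: 902 + 149 = 1051
hive 9: 1051 + 149 = 1200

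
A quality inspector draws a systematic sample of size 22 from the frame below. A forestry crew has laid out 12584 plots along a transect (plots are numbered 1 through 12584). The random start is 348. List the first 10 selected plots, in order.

k = N/n = 12584/22 = 572
plot 1: 348
plot 2: 348 + 572 = 920
plot 3: 920 + 572 = 1492
plot 4: 1492 + 572 = 2064
plot 5: 2064 + 572 = 2636
plot 6: 2636 + 572 = 3208
plot 7: 3208 + 572 = 3780
plot 8: 3780 + 572 = 4352
plot 9: 4352 + 572 = 4924
plot 10: 4924 + 572 = 5496

348, 920, 1492, 2064, 2636, 3208, 3780, 4352, 4924, 5496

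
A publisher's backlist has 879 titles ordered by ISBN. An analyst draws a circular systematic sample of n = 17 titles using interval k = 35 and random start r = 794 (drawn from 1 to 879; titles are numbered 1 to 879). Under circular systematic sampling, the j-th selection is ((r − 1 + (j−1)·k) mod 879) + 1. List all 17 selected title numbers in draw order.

Selection 1: 794
Selection 2: 794 + 35 = 829
Selection 3: 829 + 35 = 864
Selection 4: 864 + 35 = 899 → 899 − 879 = 20
Selection 5: 20 + 35 = 55
Selection 6: 55 + 35 = 90
Selection 7: 90 + 35 = 125
Selection 8: 125 + 35 = 160
Selection 9: 160 + 35 = 195
Selection 10: 195 + 35 = 230
Selection 11: 230 + 35 = 265
Selection 12: 265 + 35 = 300
Selection 13: 300 + 35 = 335
Selection 14: 335 + 35 = 370
Selection 15: 370 + 35 = 405
Selection 16: 405 + 35 = 440
Selection 17: 440 + 35 = 475

794, 829, 864, 20, 55, 90, 125, 160, 195, 230, 265, 300, 335, 370, 405, 440, 475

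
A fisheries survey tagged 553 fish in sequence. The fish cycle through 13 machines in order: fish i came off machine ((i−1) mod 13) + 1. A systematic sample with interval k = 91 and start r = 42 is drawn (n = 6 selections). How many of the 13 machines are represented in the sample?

1

Consecutive selections differ by k = 91, so their machine numbers differ by 91 mod 13 = 0.
gcd(91, 13) = 13, so the sample visits 13/13 = 1 distinct residues mod 13.
Start 42 is machine 3; the machines hit are 3.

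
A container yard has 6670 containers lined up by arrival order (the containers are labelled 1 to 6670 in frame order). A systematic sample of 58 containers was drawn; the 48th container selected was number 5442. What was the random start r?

37

k = 6670/58 = 115
r = 5442 − (48−1)×115 = 5442 − 5405 = 37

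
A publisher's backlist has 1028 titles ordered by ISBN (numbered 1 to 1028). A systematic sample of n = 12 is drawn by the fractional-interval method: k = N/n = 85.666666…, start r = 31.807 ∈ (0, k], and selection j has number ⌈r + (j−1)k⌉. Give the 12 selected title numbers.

j=1: r + 0k = 31.807 → ⌈·⌉ = 32
j=2: r + 1k = 117.473666… → ⌈·⌉ = 118
j=3: r + 2k = 203.140333… → ⌈·⌉ = 204
j=4: r + 3k = 288.807 → ⌈·⌉ = 289
j=5: r + 4k = 374.473666… → ⌈·⌉ = 375
j=6: r + 5k = 460.140333… → ⌈·⌉ = 461
j=7: r + 6k = 545.807 → ⌈·⌉ = 546
j=8: r + 7k = 631.473666… → ⌈·⌉ = 632
j=9: r + 8k = 717.140333… → ⌈·⌉ = 718
j=10: r + 9k = 802.807 → ⌈·⌉ = 803
j=11: r + 10k = 888.473666… → ⌈·⌉ = 889
j=12: r + 11k = 974.140333… → ⌈·⌉ = 975

32, 118, 204, 289, 375, 461, 546, 632, 718, 803, 889, 975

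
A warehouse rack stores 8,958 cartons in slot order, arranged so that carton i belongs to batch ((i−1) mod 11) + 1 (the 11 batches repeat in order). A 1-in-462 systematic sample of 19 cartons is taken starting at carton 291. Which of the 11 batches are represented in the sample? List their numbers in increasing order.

5

Consecutive selections differ by k = 462, so their batch numbers differ by 462 mod 11 = 0.
gcd(462, 11) = 11, so the sample visits 11/11 = 1 distinct residues mod 11.
Start 291 is batch 5; the batches hit are 5.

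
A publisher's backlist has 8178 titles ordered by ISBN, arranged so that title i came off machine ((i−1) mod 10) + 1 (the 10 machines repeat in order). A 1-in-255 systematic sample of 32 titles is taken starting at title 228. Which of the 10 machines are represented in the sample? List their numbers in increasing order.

Consecutive selections differ by k = 255, so their machine numbers differ by 255 mod 10 = 5.
gcd(255, 10) = 5, so the sample visits 10/5 = 2 distinct residues mod 10.
Start 228 is machine 8; the machines hit are 3, 8.

3, 8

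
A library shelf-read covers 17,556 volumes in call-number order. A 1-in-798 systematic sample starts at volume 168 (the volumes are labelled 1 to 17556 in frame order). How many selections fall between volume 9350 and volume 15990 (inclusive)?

k = 798
First selection ≥ 9350: 168 + ⌈(9350−168)/798⌉·798 = 168 + 12×798 = 9744
Last selection ≤ 15990: 168 + ⌊(15990−168)/798⌋·798 = 168 + 19×798 = 15330
Count = 19 − 12 + 1 = 8

8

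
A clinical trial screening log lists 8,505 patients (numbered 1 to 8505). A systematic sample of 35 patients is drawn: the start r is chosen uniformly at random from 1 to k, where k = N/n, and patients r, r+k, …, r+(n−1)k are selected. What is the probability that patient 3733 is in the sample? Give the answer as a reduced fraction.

1/243

k = 8505/35 = 243.
Patient 3733 is selected iff r ≡ 3733 (mod 243); exactly one such r in {1,…,243}.
Inclusion probability = 1/243.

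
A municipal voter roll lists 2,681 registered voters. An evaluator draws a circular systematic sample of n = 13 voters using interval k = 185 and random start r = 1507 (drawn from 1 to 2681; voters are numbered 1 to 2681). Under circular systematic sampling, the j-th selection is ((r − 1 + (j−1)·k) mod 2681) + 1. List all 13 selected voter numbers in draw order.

Selection 1: 1507
Selection 2: 1507 + 185 = 1692
Selection 3: 1692 + 185 = 1877
Selection 4: 1877 + 185 = 2062
Selection 5: 2062 + 185 = 2247
Selection 6: 2247 + 185 = 2432
Selection 7: 2432 + 185 = 2617
Selection 8: 2617 + 185 = 2802 → 2802 − 2681 = 121
Selection 9: 121 + 185 = 306
Selection 10: 306 + 185 = 491
Selection 11: 491 + 185 = 676
Selection 12: 676 + 185 = 861
Selection 13: 861 + 185 = 1046

1507, 1692, 1877, 2062, 2247, 2432, 2617, 121, 306, 491, 676, 861, 1046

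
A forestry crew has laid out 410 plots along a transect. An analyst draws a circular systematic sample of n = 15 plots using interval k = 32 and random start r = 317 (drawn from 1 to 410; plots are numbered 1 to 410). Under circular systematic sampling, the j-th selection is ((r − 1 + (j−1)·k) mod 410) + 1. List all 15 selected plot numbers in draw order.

317, 349, 381, 3, 35, 67, 99, 131, 163, 195, 227, 259, 291, 323, 355

Selection 1: 317
Selection 2: 317 + 32 = 349
Selection 3: 349 + 32 = 381
Selection 4: 381 + 32 = 413 → 413 − 410 = 3
Selection 5: 3 + 32 = 35
Selection 6: 35 + 32 = 67
Selection 7: 67 + 32 = 99
Selection 8: 99 + 32 = 131
Selection 9: 131 + 32 = 163
Selection 10: 163 + 32 = 195
Selection 11: 195 + 32 = 227
Selection 12: 227 + 32 = 259
Selection 13: 259 + 32 = 291
Selection 14: 291 + 32 = 323
Selection 15: 323 + 32 = 355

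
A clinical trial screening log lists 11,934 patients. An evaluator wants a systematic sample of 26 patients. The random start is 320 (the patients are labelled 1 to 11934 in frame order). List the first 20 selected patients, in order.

320, 779, 1238, 1697, 2156, 2615, 3074, 3533, 3992, 4451, 4910, 5369, 5828, 6287, 6746, 7205, 7664, 8123, 8582, 9041

k = N/n = 11934/26 = 459
patient 1: 320
patient 2: 320 + 459 = 779
patient 3: 779 + 459 = 1238
patient 4: 1238 + 459 = 1697
patient 5: 1697 + 459 = 2156
patient 6: 2156 + 459 = 2615
patient 7: 2615 + 459 = 3074
patient 8: 3074 + 459 = 3533
patient 9: 3533 + 459 = 3992
patient 10: 3992 + 459 = 4451
patient 11: 4451 + 459 = 4910
patient 12: 4910 + 459 = 5369
patient 13: 5369 + 459 = 5828
patient 14: 5828 + 459 = 6287
patient 15: 6287 + 459 = 6746
patient 16: 6746 + 459 = 7205
patient 17: 7205 + 459 = 7664
patient 18: 7664 + 459 = 8123
patient 19: 8123 + 459 = 8582
patient 20: 8582 + 459 = 9041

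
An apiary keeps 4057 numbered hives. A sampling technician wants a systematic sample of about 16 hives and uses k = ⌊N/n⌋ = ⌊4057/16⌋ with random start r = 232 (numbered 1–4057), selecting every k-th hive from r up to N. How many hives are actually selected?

16

k = ⌊4057/16⌋ = 253
Achieved size = ⌊(4057 − 232)/253⌋ + 1 = ⌊3825/253⌋ + 1 = 15 + 1 = 16
(last selection: 232 + 15×253 = 4027 ≤ 4057; next would be 4280 > 4057)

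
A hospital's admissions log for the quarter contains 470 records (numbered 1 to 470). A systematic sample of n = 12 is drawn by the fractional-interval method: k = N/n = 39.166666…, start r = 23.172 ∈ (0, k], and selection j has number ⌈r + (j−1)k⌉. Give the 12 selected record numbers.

24, 63, 102, 141, 180, 220, 259, 298, 337, 376, 415, 455

j=1: r + 0k = 23.172 → ⌈·⌉ = 24
j=2: r + 1k = 62.338666… → ⌈·⌉ = 63
j=3: r + 2k = 101.505333… → ⌈·⌉ = 102
j=4: r + 3k = 140.672 → ⌈·⌉ = 141
j=5: r + 4k = 179.838666… → ⌈·⌉ = 180
j=6: r + 5k = 219.005333… → ⌈·⌉ = 220
j=7: r + 6k = 258.172 → ⌈·⌉ = 259
j=8: r + 7k = 297.338666… → ⌈·⌉ = 298
j=9: r + 8k = 336.505333… → ⌈·⌉ = 337
j=10: r + 9k = 375.672 → ⌈·⌉ = 376
j=11: r + 10k = 414.838666… → ⌈·⌉ = 415
j=12: r + 11k = 454.005333… → ⌈·⌉ = 455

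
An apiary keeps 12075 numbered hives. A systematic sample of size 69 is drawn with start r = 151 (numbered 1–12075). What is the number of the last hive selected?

12051

k = 12075/69 = 175
69th selection = r + (69−1)·k = 151 + 68×175 = 151 + 11900 = 12051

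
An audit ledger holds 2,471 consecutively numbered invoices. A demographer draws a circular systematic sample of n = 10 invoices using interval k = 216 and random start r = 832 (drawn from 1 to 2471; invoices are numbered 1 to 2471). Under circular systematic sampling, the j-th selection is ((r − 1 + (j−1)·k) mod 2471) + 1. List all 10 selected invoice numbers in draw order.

Selection 1: 832
Selection 2: 832 + 216 = 1048
Selection 3: 1048 + 216 = 1264
Selection 4: 1264 + 216 = 1480
Selection 5: 1480 + 216 = 1696
Selection 6: 1696 + 216 = 1912
Selection 7: 1912 + 216 = 2128
Selection 8: 2128 + 216 = 2344
Selection 9: 2344 + 216 = 2560 → 2560 − 2471 = 89
Selection 10: 89 + 216 = 305

832, 1048, 1264, 1480, 1696, 1912, 2128, 2344, 89, 305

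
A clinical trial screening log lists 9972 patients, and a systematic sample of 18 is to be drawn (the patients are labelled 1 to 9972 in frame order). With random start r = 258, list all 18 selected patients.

k = N/n = 9972/18 = 554
patient 1: 258
patient 2: 258 + 554 = 812
patient 3: 812 + 554 = 1366
patient 4: 1366 + 554 = 1920
patient 5: 1920 + 554 = 2474
patient 6: 2474 + 554 = 3028
patient 7: 3028 + 554 = 3582
patient 8: 3582 + 554 = 4136
patient 9: 4136 + 554 = 4690
patient 10: 4690 + 554 = 5244
patient 11: 5244 + 554 = 5798
patient 12: 5798 + 554 = 6352
patient 13: 6352 + 554 = 6906
patient 14: 6906 + 554 = 7460
patient 15: 7460 + 554 = 8014
patient 16: 8014 + 554 = 8568
patient 17: 8568 + 554 = 9122
patient 18: 9122 + 554 = 9676

258, 812, 1366, 1920, 2474, 3028, 3582, 4136, 4690, 5244, 5798, 6352, 6906, 7460, 8014, 8568, 9122, 9676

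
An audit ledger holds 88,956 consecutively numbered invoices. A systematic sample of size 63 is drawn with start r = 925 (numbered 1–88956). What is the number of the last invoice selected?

88469

k = 88956/63 = 1412
63rd selection = r + (63−1)·k = 925 + 62×1412 = 925 + 87544 = 88469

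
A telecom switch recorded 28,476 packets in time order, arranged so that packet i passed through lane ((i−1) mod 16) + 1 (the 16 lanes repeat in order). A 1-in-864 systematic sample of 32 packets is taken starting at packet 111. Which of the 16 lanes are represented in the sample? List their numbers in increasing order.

15

Consecutive selections differ by k = 864, so their lane numbers differ by 864 mod 16 = 0.
gcd(864, 16) = 16, so the sample visits 16/16 = 1 distinct residues mod 16.
Start 111 is lane 15; the lanes hit are 15.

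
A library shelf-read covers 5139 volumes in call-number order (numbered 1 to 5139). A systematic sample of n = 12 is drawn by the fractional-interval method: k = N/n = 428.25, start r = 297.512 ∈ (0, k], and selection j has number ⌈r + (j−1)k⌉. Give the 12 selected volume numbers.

298, 726, 1155, 1583, 2011, 2439, 2868, 3296, 3724, 4152, 4581, 5009

j=1: r + 0k = 297.512 → ⌈·⌉ = 298
j=2: r + 1k = 725.762 → ⌈·⌉ = 726
j=3: r + 2k = 1154.012 → ⌈·⌉ = 1155
j=4: r + 3k = 1582.262 → ⌈·⌉ = 1583
j=5: r + 4k = 2010.512 → ⌈·⌉ = 2011
j=6: r + 5k = 2438.762 → ⌈·⌉ = 2439
j=7: r + 6k = 2867.012 → ⌈·⌉ = 2868
j=8: r + 7k = 3295.262 → ⌈·⌉ = 3296
j=9: r + 8k = 3723.512 → ⌈·⌉ = 3724
j=10: r + 9k = 4151.762 → ⌈·⌉ = 4152
j=11: r + 10k = 4580.012 → ⌈·⌉ = 4581
j=12: r + 11k = 5008.262 → ⌈·⌉ = 5009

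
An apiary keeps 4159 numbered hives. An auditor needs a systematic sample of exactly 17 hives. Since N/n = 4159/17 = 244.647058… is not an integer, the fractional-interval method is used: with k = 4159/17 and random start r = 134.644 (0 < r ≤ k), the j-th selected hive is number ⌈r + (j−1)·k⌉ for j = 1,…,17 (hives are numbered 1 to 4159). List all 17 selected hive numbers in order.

j=1: r + 0k = 134.644 → ⌈·⌉ = 135
j=2: r + 1k = 379.291058… → ⌈·⌉ = 380
j=3: r + 2k = 623.938117… → ⌈·⌉ = 624
j=4: r + 3k = 868.585176… → ⌈·⌉ = 869
j=5: r + 4k = 1113.232235… → ⌈·⌉ = 1114
j=6: r + 5k = 1357.879294… → ⌈·⌉ = 1358
j=7: r + 6k = 1602.526352… → ⌈·⌉ = 1603
j=8: r + 7k = 1847.173411… → ⌈·⌉ = 1848
j=9: r + 8k = 2091.820470… → ⌈·⌉ = 2092
j=10: r + 9k = 2336.467529… → ⌈·⌉ = 2337
j=11: r + 10k = 2581.114588… → ⌈·⌉ = 2582
j=12: r + 11k = 2825.761647… → ⌈·⌉ = 2826
j=13: r + 12k = 3070.408705… → ⌈·⌉ = 3071
j=14: r + 13k = 3315.055764… → ⌈·⌉ = 3316
j=15: r + 14k = 3559.702823… → ⌈·⌉ = 3560
j=16: r + 15k = 3804.349882… → ⌈·⌉ = 3805
j=17: r + 16k = 4048.996941… → ⌈·⌉ = 4049

135, 380, 624, 869, 1114, 1358, 1603, 1848, 2092, 2337, 2582, 2826, 3071, 3316, 3560, 3805, 4049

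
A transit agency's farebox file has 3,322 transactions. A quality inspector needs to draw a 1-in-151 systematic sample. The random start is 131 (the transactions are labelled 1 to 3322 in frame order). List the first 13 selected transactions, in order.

transaction 1: 131
transaction 2: 131 + 151 = 282
transaction 3: 282 + 151 = 433
transaction 4: 433 + 151 = 584
transaction 5: 584 + 151 = 735
transaction 6: 735 + 151 = 886
transaction 7: 886 + 151 = 1037
transaction 8: 1037 + 151 = 1188
transaction 9: 1188 + 151 = 1339
transaction 10: 1339 + 151 = 1490
transaction 11: 1490 + 151 = 1641
transaction 12: 1641 + 151 = 1792
transaction 13: 1792 + 151 = 1943

131, 282, 433, 584, 735, 886, 1037, 1188, 1339, 1490, 1641, 1792, 1943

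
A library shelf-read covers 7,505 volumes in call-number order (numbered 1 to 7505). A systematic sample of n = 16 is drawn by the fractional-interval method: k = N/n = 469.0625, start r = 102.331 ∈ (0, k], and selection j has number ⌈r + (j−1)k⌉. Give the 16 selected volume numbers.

j=1: r + 0k = 102.331 → ⌈·⌉ = 103
j=2: r + 1k = 571.3935 → ⌈·⌉ = 572
j=3: r + 2k = 1040.456 → ⌈·⌉ = 1041
j=4: r + 3k = 1509.5185 → ⌈·⌉ = 1510
j=5: r + 4k = 1978.581 → ⌈·⌉ = 1979
j=6: r + 5k = 2447.6435 → ⌈·⌉ = 2448
j=7: r + 6k = 2916.706 → ⌈·⌉ = 2917
j=8: r + 7k = 3385.7685 → ⌈·⌉ = 3386
j=9: r + 8k = 3854.831 → ⌈·⌉ = 3855
j=10: r + 9k = 4323.8935 → ⌈·⌉ = 4324
j=11: r + 10k = 4792.956 → ⌈·⌉ = 4793
j=12: r + 11k = 5262.0185 → ⌈·⌉ = 5263
j=13: r + 12k = 5731.081 → ⌈·⌉ = 5732
j=14: r + 13k = 6200.1435 → ⌈·⌉ = 6201
j=15: r + 14k = 6669.206 → ⌈·⌉ = 6670
j=16: r + 15k = 7138.2685 → ⌈·⌉ = 7139

103, 572, 1041, 1510, 1979, 2448, 2917, 3386, 3855, 4324, 4793, 5263, 5732, 6201, 6670, 7139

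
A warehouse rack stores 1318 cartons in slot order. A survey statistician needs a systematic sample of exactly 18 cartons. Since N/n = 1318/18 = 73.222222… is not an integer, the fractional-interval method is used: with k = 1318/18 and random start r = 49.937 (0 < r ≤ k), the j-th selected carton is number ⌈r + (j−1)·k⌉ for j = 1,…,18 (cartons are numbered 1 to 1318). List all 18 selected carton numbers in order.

j=1: r + 0k = 49.937 → ⌈·⌉ = 50
j=2: r + 1k = 123.159222… → ⌈·⌉ = 124
j=3: r + 2k = 196.381444… → ⌈·⌉ = 197
j=4: r + 3k = 269.603666… → ⌈·⌉ = 270
j=5: r + 4k = 342.825888… → ⌈·⌉ = 343
j=6: r + 5k = 416.048111… → ⌈·⌉ = 417
j=7: r + 6k = 489.270333… → ⌈·⌉ = 490
j=8: r + 7k = 562.492555… → ⌈·⌉ = 563
j=9: r + 8k = 635.714777… → ⌈·⌉ = 636
j=10: r + 9k = 708.937 → ⌈·⌉ = 709
j=11: r + 10k = 782.159222… → ⌈·⌉ = 783
j=12: r + 11k = 855.381444… → ⌈·⌉ = 856
j=13: r + 12k = 928.603666… → ⌈·⌉ = 929
j=14: r + 13k = 1001.825888… → ⌈·⌉ = 1002
j=15: r + 14k = 1075.048111… → ⌈·⌉ = 1076
j=16: r + 15k = 1148.270333… → ⌈·⌉ = 1149
j=17: r + 16k = 1221.492555… → ⌈·⌉ = 1222
j=18: r + 17k = 1294.714777… → ⌈·⌉ = 1295

50, 124, 197, 270, 343, 417, 490, 563, 636, 709, 783, 856, 929, 1002, 1076, 1149, 1222, 1295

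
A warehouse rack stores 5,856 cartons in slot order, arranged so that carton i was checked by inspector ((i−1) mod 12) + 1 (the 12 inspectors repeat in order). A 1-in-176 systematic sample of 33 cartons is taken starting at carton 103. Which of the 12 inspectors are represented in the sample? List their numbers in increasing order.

Consecutive selections differ by k = 176, so their inspector numbers differ by 176 mod 12 = 8.
gcd(176, 12) = 4, so the sample visits 12/4 = 3 distinct residues mod 12.
Start 103 is inspector 7; the inspectors hit are 3, 7, 11.

3, 7, 11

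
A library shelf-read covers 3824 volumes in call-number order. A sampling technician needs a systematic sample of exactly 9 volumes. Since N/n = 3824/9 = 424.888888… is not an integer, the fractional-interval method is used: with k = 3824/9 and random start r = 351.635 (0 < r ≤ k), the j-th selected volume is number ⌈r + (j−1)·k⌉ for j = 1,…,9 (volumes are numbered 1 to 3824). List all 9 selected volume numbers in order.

352, 777, 1202, 1627, 2052, 2477, 2901, 3326, 3751

j=1: r + 0k = 351.635 → ⌈·⌉ = 352
j=2: r + 1k = 776.523888… → ⌈·⌉ = 777
j=3: r + 2k = 1201.412777… → ⌈·⌉ = 1202
j=4: r + 3k = 1626.301666… → ⌈·⌉ = 1627
j=5: r + 4k = 2051.190555… → ⌈·⌉ = 2052
j=6: r + 5k = 2476.079444… → ⌈·⌉ = 2477
j=7: r + 6k = 2900.968333… → ⌈·⌉ = 2901
j=8: r + 7k = 3325.857222… → ⌈·⌉ = 3326
j=9: r + 8k = 3750.746111… → ⌈·⌉ = 3751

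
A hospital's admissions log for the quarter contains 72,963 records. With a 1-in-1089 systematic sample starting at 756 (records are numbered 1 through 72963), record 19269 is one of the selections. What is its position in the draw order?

18

k = 1089
position = (19269 − 756)/1089 + 1 = 18513/1089 + 1 = 17 + 1 = 18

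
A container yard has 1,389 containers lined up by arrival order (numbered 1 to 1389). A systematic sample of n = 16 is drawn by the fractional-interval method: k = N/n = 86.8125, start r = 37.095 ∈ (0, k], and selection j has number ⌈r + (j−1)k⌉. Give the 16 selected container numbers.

38, 124, 211, 298, 385, 472, 558, 645, 732, 819, 906, 993, 1079, 1166, 1253, 1340

j=1: r + 0k = 37.095 → ⌈·⌉ = 38
j=2: r + 1k = 123.9075 → ⌈·⌉ = 124
j=3: r + 2k = 210.72 → ⌈·⌉ = 211
j=4: r + 3k = 297.5325 → ⌈·⌉ = 298
j=5: r + 4k = 384.345 → ⌈·⌉ = 385
j=6: r + 5k = 471.1575 → ⌈·⌉ = 472
j=7: r + 6k = 557.97 → ⌈·⌉ = 558
j=8: r + 7k = 644.7825 → ⌈·⌉ = 645
j=9: r + 8k = 731.595 → ⌈·⌉ = 732
j=10: r + 9k = 818.4075 → ⌈·⌉ = 819
j=11: r + 10k = 905.22 → ⌈·⌉ = 906
j=12: r + 11k = 992.0325 → ⌈·⌉ = 993
j=13: r + 12k = 1078.845 → ⌈·⌉ = 1079
j=14: r + 13k = 1165.6575 → ⌈·⌉ = 1166
j=15: r + 14k = 1252.47 → ⌈·⌉ = 1253
j=16: r + 15k = 1339.2825 → ⌈·⌉ = 1340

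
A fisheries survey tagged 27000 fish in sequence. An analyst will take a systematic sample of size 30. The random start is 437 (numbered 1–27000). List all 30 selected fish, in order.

437, 1337, 2237, 3137, 4037, 4937, 5837, 6737, 7637, 8537, 9437, 10337, 11237, 12137, 13037, 13937, 14837, 15737, 16637, 17537, 18437, 19337, 20237, 21137, 22037, 22937, 23837, 24737, 25637, 26537

k = N/n = 27000/30 = 900
fish 1: 437
fish 2: 437 + 900 = 1337
fish 3: 1337 + 900 = 2237
fish 4: 2237 + 900 = 3137
fish 5: 3137 + 900 = 4037
fish 6: 4037 + 900 = 4937
fish 7: 4937 + 900 = 5837
fish 8: 5837 + 900 = 6737
fish 9: 6737 + 900 = 7637
fish 10: 7637 + 900 = 8537
fish 11: 8537 + 900 = 9437
fish 12: 9437 + 900 = 10337
fish 13: 10337 + 900 = 11237
fish 14: 11237 + 900 = 12137
fish 15: 12137 + 900 = 13037
fish 16: 13037 + 900 = 13937
fish 17: 13937 + 900 = 14837
fish 18: 14837 + 900 = 15737
fish 19: 15737 + 900 = 16637
fish 20: 16637 + 900 = 17537
fish 21: 17537 + 900 = 18437
fish 22: 18437 + 900 = 19337
fish 23: 19337 + 900 = 20237
fish 24: 20237 + 900 = 21137
fish 25: 21137 + 900 = 22037
fish 26: 22037 + 900 = 22937
fish 27: 22937 + 900 = 23837
fish 28: 23837 + 900 = 24737
fish 29: 24737 + 900 = 25637
fish 30: 25637 + 900 = 26537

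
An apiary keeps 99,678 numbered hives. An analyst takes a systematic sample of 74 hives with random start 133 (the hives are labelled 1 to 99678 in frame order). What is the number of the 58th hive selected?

k = 99678/74 = 1347
58th selection = r + (58−1)·k = 133 + 57×1347 = 133 + 76779 = 76912

76912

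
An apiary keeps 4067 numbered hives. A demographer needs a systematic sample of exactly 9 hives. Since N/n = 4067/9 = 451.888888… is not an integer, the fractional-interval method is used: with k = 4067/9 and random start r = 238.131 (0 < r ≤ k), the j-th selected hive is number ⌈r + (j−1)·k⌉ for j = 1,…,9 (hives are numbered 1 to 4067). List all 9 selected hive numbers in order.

j=1: r + 0k = 238.131 → ⌈·⌉ = 239
j=2: r + 1k = 690.019888… → ⌈·⌉ = 691
j=3: r + 2k = 1141.908777… → ⌈·⌉ = 1142
j=4: r + 3k = 1593.797666… → ⌈·⌉ = 1594
j=5: r + 4k = 2045.686555… → ⌈·⌉ = 2046
j=6: r + 5k = 2497.575444… → ⌈·⌉ = 2498
j=7: r + 6k = 2949.464333… → ⌈·⌉ = 2950
j=8: r + 7k = 3401.353222… → ⌈·⌉ = 3402
j=9: r + 8k = 3853.242111… → ⌈·⌉ = 3854

239, 691, 1142, 1594, 2046, 2498, 2950, 3402, 3854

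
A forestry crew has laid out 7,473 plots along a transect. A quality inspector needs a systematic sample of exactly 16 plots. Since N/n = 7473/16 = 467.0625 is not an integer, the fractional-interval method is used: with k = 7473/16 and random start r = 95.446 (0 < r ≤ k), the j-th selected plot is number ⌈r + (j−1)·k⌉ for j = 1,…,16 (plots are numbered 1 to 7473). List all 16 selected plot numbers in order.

j=1: r + 0k = 95.446 → ⌈·⌉ = 96
j=2: r + 1k = 562.5085 → ⌈·⌉ = 563
j=3: r + 2k = 1029.571 → ⌈·⌉ = 1030
j=4: r + 3k = 1496.6335 → ⌈·⌉ = 1497
j=5: r + 4k = 1963.696 → ⌈·⌉ = 1964
j=6: r + 5k = 2430.7585 → ⌈·⌉ = 2431
j=7: r + 6k = 2897.821 → ⌈·⌉ = 2898
j=8: r + 7k = 3364.8835 → ⌈·⌉ = 3365
j=9: r + 8k = 3831.946 → ⌈·⌉ = 3832
j=10: r + 9k = 4299.0085 → ⌈·⌉ = 4300
j=11: r + 10k = 4766.071 → ⌈·⌉ = 4767
j=12: r + 11k = 5233.1335 → ⌈·⌉ = 5234
j=13: r + 12k = 5700.196 → ⌈·⌉ = 5701
j=14: r + 13k = 6167.2585 → ⌈·⌉ = 6168
j=15: r + 14k = 6634.321 → ⌈·⌉ = 6635
j=16: r + 15k = 7101.3835 → ⌈·⌉ = 7102

96, 563, 1030, 1497, 1964, 2431, 2898, 3365, 3832, 4300, 4767, 5234, 5701, 6168, 6635, 7102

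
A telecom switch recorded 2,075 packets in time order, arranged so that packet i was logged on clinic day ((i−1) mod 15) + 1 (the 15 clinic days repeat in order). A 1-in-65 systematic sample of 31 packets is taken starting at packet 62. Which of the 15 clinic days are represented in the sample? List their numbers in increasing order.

2, 7, 12

Consecutive selections differ by k = 65, so their clinic day numbers differ by 65 mod 15 = 5.
gcd(65, 15) = 5, so the sample visits 15/5 = 3 distinct residues mod 15.
Start 62 is clinic day 2; the clinic days hit are 2, 7, 12.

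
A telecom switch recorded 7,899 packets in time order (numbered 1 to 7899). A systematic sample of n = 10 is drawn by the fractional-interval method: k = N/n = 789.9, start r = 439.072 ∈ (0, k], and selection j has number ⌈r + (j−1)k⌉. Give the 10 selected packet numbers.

j=1: r + 0k = 439.072 → ⌈·⌉ = 440
j=2: r + 1k = 1228.972 → ⌈·⌉ = 1229
j=3: r + 2k = 2018.872 → ⌈·⌉ = 2019
j=4: r + 3k = 2808.772 → ⌈·⌉ = 2809
j=5: r + 4k = 3598.672 → ⌈·⌉ = 3599
j=6: r + 5k = 4388.572 → ⌈·⌉ = 4389
j=7: r + 6k = 5178.472 → ⌈·⌉ = 5179
j=8: r + 7k = 5968.372 → ⌈·⌉ = 5969
j=9: r + 8k = 6758.272 → ⌈·⌉ = 6759
j=10: r + 9k = 7548.172 → ⌈·⌉ = 7549

440, 1229, 2019, 2809, 3599, 4389, 5179, 5969, 6759, 7549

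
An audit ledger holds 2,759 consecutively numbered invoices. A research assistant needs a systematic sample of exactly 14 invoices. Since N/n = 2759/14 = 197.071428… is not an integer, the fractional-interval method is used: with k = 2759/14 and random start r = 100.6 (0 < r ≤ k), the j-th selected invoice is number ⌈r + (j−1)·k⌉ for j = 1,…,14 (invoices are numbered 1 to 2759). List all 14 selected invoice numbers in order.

101, 298, 495, 692, 889, 1086, 1284, 1481, 1678, 1875, 2072, 2269, 2466, 2663

j=1: r + 0k = 100.6 → ⌈·⌉ = 101
j=2: r + 1k = 297.671428… → ⌈·⌉ = 298
j=3: r + 2k = 494.742857… → ⌈·⌉ = 495
j=4: r + 3k = 691.814285… → ⌈·⌉ = 692
j=5: r + 4k = 888.885714… → ⌈·⌉ = 889
j=6: r + 5k = 1085.957142… → ⌈·⌉ = 1086
j=7: r + 6k = 1283.028571… → ⌈·⌉ = 1284
j=8: r + 7k = 1480.1 → ⌈·⌉ = 1481
j=9: r + 8k = 1677.171428… → ⌈·⌉ = 1678
j=10: r + 9k = 1874.242857… → ⌈·⌉ = 1875
j=11: r + 10k = 2071.314285… → ⌈·⌉ = 2072
j=12: r + 11k = 2268.385714… → ⌈·⌉ = 2269
j=13: r + 12k = 2465.457142… → ⌈·⌉ = 2466
j=14: r + 13k = 2662.528571… → ⌈·⌉ = 2663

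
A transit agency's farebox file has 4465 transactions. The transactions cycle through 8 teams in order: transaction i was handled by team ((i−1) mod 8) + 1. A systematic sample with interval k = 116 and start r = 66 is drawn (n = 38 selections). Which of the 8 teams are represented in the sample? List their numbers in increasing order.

2, 6

Consecutive selections differ by k = 116, so their team numbers differ by 116 mod 8 = 4.
gcd(116, 8) = 4, so the sample visits 8/4 = 2 distinct residues mod 8.
Start 66 is team 2; the teams hit are 2, 6.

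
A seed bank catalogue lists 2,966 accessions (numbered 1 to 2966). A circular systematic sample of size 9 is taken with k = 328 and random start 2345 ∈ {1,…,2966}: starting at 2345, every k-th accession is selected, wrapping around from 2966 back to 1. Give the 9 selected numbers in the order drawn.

2345, 2673, 35, 363, 691, 1019, 1347, 1675, 2003

Selection 1: 2345
Selection 2: 2345 + 328 = 2673
Selection 3: 2673 + 328 = 3001 → 3001 − 2966 = 35
Selection 4: 35 + 328 = 363
Selection 5: 363 + 328 = 691
Selection 6: 691 + 328 = 1019
Selection 7: 1019 + 328 = 1347
Selection 8: 1347 + 328 = 1675
Selection 9: 1675 + 328 = 2003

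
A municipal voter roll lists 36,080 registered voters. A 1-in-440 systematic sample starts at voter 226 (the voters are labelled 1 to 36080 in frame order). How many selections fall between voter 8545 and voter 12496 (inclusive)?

9

k = 440
First selection ≥ 8545: 226 + ⌈(8545−226)/440⌉·440 = 226 + 19×440 = 8586
Last selection ≤ 12496: 226 + ⌊(12496−226)/440⌋·440 = 226 + 27×440 = 12106
Count = 27 − 19 + 1 = 9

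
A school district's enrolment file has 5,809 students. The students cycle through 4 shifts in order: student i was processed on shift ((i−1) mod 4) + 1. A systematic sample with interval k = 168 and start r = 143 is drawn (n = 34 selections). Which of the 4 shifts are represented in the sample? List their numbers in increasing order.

3

Consecutive selections differ by k = 168, so their shift numbers differ by 168 mod 4 = 0.
gcd(168, 4) = 4, so the sample visits 4/4 = 1 distinct residues mod 4.
Start 143 is shift 3; the shifts hit are 3.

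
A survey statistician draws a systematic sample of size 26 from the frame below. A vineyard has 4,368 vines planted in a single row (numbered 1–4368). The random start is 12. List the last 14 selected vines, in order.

2028, 2196, 2364, 2532, 2700, 2868, 3036, 3204, 3372, 3540, 3708, 3876, 4044, 4212

k = N/n = 4368/26 = 168
13th selection = 12 + 12×168 = 2028
14th: 2028 + 168 = 2196
15th: 2196 + 168 = 2364
16th: 2364 + 168 = 2532
17th: 2532 + 168 = 2700
18th: 2700 + 168 = 2868
19th: 2868 + 168 = 3036
20th: 3036 + 168 = 3204
21st: 3204 + 168 = 3372
22nd: 3372 + 168 = 3540
23rd: 3540 + 168 = 3708
24th: 3708 + 168 = 3876
25th: 3876 + 168 = 4044
26th: 4044 + 168 = 4212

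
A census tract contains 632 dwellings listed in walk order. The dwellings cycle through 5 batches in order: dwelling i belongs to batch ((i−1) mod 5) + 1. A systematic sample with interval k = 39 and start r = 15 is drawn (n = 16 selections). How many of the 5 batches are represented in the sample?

Consecutive selections differ by k = 39, so their batch numbers differ by 39 mod 5 = 4.
gcd(39, 5) = 1, so the sample visits 5/1 = 5 distinct residues mod 5.
Start 15 is batch 5; the batches hit are 1, 2, 3, 4, 5.

5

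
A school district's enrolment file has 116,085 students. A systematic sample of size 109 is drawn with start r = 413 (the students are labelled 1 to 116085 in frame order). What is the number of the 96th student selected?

k = 116085/109 = 1065
96th selection = r + (96−1)·k = 413 + 95×1065 = 413 + 101175 = 101588

101588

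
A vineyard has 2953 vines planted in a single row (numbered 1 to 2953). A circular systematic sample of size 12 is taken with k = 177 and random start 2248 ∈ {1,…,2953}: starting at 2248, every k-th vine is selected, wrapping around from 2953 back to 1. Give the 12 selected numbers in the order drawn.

Selection 1: 2248
Selection 2: 2248 + 177 = 2425
Selection 3: 2425 + 177 = 2602
Selection 4: 2602 + 177 = 2779
Selection 5: 2779 + 177 = 2956 → 2956 − 2953 = 3
Selection 6: 3 + 177 = 180
Selection 7: 180 + 177 = 357
Selection 8: 357 + 177 = 534
Selection 9: 534 + 177 = 711
Selection 10: 711 + 177 = 888
Selection 11: 888 + 177 = 1065
Selection 12: 1065 + 177 = 1242

2248, 2425, 2602, 2779, 3, 180, 357, 534, 711, 888, 1065, 1242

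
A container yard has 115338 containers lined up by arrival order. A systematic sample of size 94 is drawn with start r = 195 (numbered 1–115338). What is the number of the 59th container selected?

71361

k = 115338/94 = 1227
59th selection = r + (59−1)·k = 195 + 58×1227 = 195 + 71166 = 71361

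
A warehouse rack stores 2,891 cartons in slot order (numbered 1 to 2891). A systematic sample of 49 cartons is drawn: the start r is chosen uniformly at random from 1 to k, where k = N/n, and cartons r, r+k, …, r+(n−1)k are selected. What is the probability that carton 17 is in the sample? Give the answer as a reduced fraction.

1/59

k = 2891/49 = 59.
Carton 17 is selected iff r ≡ 17 (mod 59); exactly one such r in {1,…,59}.
Inclusion probability = 1/59.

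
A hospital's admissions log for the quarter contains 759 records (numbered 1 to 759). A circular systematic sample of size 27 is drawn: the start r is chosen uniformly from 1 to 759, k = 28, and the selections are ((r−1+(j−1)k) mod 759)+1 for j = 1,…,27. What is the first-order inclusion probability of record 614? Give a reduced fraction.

For each position j, as r ranges over 1…759 the j-th selection hits every record exactly once, so record 614 is selected for exactly 27 of the 759 starts.
Inclusion probability = 27/759 = 9/253.

9/253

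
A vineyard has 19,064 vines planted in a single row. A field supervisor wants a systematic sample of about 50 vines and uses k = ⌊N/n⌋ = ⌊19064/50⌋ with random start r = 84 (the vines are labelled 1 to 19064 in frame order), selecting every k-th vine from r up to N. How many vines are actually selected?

k = ⌊19064/50⌋ = 381
Achieved size = ⌊(19064 − 84)/381⌋ + 1 = ⌊18980/381⌋ + 1 = 49 + 1 = 50
(last selection: 84 + 49×381 = 18753 ≤ 19064; next would be 19134 > 19064)

50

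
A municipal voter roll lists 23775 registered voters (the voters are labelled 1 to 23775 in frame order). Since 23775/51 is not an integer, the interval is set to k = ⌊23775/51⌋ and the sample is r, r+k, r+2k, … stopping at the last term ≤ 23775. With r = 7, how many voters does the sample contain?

52

k = ⌊23775/51⌋ = 466
Achieved size = ⌊(23775 − 7)/466⌋ + 1 = ⌊23768/466⌋ + 1 = 51 + 1 = 52
(last selection: 7 + 51×466 = 23773 ≤ 23775; next would be 24239 > 23775)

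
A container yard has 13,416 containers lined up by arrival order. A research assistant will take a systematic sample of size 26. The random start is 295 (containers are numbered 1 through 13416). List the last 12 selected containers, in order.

k = N/n = 13416/26 = 516
15th selection = 295 + 14×516 = 7519
16th: 7519 + 516 = 8035
17th: 8035 + 516 = 8551
18th: 8551 + 516 = 9067
19th: 9067 + 516 = 9583
20th: 9583 + 516 = 10099
21st: 10099 + 516 = 10615
22nd: 10615 + 516 = 11131
23rd: 11131 + 516 = 11647
24th: 11647 + 516 = 12163
25th: 12163 + 516 = 12679
26th: 12679 + 516 = 13195

7519, 8035, 8551, 9067, 9583, 10099, 10615, 11131, 11647, 12163, 12679, 13195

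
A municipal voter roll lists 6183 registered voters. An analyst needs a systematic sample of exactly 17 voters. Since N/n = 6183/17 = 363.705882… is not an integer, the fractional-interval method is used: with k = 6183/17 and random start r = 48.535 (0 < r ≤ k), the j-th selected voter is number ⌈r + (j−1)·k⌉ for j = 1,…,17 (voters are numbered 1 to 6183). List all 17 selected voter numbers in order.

j=1: r + 0k = 48.535 → ⌈·⌉ = 49
j=2: r + 1k = 412.240882… → ⌈·⌉ = 413
j=3: r + 2k = 775.946764… → ⌈·⌉ = 776
j=4: r + 3k = 1139.652647… → ⌈·⌉ = 1140
j=5: r + 4k = 1503.358529… → ⌈·⌉ = 1504
j=6: r + 5k = 1867.064411… → ⌈·⌉ = 1868
j=7: r + 6k = 2230.770294… → ⌈·⌉ = 2231
j=8: r + 7k = 2594.476176… → ⌈·⌉ = 2595
j=9: r + 8k = 2958.182058… → ⌈·⌉ = 2959
j=10: r + 9k = 3321.887941… → ⌈·⌉ = 3322
j=11: r + 10k = 3685.593823… → ⌈·⌉ = 3686
j=12: r + 11k = 4049.299705… → ⌈·⌉ = 4050
j=13: r + 12k = 4413.005588… → ⌈·⌉ = 4414
j=14: r + 13k = 4776.711470… → ⌈·⌉ = 4777
j=15: r + 14k = 5140.417352… → ⌈·⌉ = 5141
j=16: r + 15k = 5504.123235… → ⌈·⌉ = 5505
j=17: r + 16k = 5867.829117… → ⌈·⌉ = 5868

49, 413, 776, 1140, 1504, 1868, 2231, 2595, 2959, 3322, 3686, 4050, 4414, 4777, 5141, 5505, 5868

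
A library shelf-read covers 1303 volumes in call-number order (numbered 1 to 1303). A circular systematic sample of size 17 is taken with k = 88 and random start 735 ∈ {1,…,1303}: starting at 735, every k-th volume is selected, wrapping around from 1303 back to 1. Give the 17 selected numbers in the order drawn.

735, 823, 911, 999, 1087, 1175, 1263, 48, 136, 224, 312, 400, 488, 576, 664, 752, 840

Selection 1: 735
Selection 2: 735 + 88 = 823
Selection 3: 823 + 88 = 911
Selection 4: 911 + 88 = 999
Selection 5: 999 + 88 = 1087
Selection 6: 1087 + 88 = 1175
Selection 7: 1175 + 88 = 1263
Selection 8: 1263 + 88 = 1351 → 1351 − 1303 = 48
Selection 9: 48 + 88 = 136
Selection 10: 136 + 88 = 224
Selection 11: 224 + 88 = 312
Selection 12: 312 + 88 = 400
Selection 13: 400 + 88 = 488
Selection 14: 488 + 88 = 576
Selection 15: 576 + 88 = 664
Selection 16: 664 + 88 = 752
Selection 17: 752 + 88 = 840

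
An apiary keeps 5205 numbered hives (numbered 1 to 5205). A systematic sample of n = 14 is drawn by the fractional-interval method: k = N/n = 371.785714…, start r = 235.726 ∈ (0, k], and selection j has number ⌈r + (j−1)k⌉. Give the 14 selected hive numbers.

236, 608, 980, 1352, 1723, 2095, 2467, 2839, 3211, 3582, 3954, 4326, 4698, 5069

j=1: r + 0k = 235.726 → ⌈·⌉ = 236
j=2: r + 1k = 607.511714… → ⌈·⌉ = 608
j=3: r + 2k = 979.297428… → ⌈·⌉ = 980
j=4: r + 3k = 1351.083142… → ⌈·⌉ = 1352
j=5: r + 4k = 1722.868857… → ⌈·⌉ = 1723
j=6: r + 5k = 2094.654571… → ⌈·⌉ = 2095
j=7: r + 6k = 2466.440285… → ⌈·⌉ = 2467
j=8: r + 7k = 2838.226 → ⌈·⌉ = 2839
j=9: r + 8k = 3210.011714… → ⌈·⌉ = 3211
j=10: r + 9k = 3581.797428… → ⌈·⌉ = 3582
j=11: r + 10k = 3953.583142… → ⌈·⌉ = 3954
j=12: r + 11k = 4325.368857… → ⌈·⌉ = 4326
j=13: r + 12k = 4697.154571… → ⌈·⌉ = 4698
j=14: r + 13k = 5068.940285… → ⌈·⌉ = 5069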